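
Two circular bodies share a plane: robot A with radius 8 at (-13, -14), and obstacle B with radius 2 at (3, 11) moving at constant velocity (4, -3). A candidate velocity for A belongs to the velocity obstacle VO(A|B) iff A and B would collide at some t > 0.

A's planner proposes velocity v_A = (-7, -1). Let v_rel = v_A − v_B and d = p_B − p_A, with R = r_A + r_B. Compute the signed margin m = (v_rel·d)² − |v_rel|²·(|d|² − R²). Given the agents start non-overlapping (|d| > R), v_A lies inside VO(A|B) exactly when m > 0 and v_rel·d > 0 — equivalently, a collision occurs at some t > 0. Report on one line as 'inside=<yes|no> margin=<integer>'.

d = (16, 25),  |d|² = 881;  R = 8+2 = 10,  c = 881−10² = 781
v_rel = (-11, 2),  |v_rel|² = 125;  v_rel·d = (-11)·(16) + (2)·(25) = -126
125·t² + 252·t + 781 = 0  ⇒  m = (-126)² − 125·781 = -81749
m = -81749 < 0,  v_rel·d = -126 < 0  ⇒  outside

inside=no margin=-81749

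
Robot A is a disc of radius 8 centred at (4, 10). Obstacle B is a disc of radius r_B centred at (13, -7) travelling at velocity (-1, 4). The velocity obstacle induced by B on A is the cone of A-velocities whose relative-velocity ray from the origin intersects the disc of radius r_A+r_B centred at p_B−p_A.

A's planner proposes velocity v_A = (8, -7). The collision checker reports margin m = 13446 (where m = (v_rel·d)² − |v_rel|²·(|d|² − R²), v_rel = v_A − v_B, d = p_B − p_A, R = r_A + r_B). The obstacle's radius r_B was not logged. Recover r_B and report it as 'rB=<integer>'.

m = 13446
d = (9, -17);  v_rel = (9, -11),  |v_rel|² = 202
v_rel×d = (9)·(-17) − (-11)·(9) = -54
since m = R²·202 − (-54)²:  R² = (2916 + 13446) / 202 = 81
R = √81 = 9  ⇒  r_B = 9 − 8 = 1

rB=1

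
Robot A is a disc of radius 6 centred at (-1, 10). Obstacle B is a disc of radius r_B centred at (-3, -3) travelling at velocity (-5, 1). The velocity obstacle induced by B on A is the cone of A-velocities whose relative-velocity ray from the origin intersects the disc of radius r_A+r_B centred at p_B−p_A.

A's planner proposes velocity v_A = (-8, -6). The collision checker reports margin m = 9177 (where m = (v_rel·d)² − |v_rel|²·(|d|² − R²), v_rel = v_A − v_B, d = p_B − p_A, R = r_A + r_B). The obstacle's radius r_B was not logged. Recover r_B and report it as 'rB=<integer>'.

m = 9177
d = (-2, -13);  v_rel = (-3, -7),  |v_rel|² = 58
v_rel×d = (-3)·(-13) − (-7)·(-2) = 25
since m = R²·58 − 25²:  R² = (625 + 9177) / 58 = 169
R = √169 = 13  ⇒  r_B = 13 − 6 = 7

rB=7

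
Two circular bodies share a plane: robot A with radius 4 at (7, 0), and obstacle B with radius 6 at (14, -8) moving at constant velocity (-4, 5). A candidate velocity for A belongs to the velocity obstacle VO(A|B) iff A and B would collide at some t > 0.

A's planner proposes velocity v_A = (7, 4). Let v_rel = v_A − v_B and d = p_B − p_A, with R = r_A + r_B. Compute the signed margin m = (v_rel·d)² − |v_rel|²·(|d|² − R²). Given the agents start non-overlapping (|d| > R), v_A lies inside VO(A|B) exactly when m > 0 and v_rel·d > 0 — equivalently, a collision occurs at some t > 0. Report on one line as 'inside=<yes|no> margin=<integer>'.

d = (7, -8),  |d|² = 113;  R = 4+6 = 10,  c = 113−10² = 13
v_rel = (11, -1),  |v_rel|² = 122;  v_rel·d = (11)·(7) + (-1)·(-8) = 85
122·t² − 170·t + 13 = 0  ⇒  m = 85² − 122·13 = 5639
m = 5639 > 0,  v_rel·d = 85 > 0  ⇒  inside

inside=yes margin=5639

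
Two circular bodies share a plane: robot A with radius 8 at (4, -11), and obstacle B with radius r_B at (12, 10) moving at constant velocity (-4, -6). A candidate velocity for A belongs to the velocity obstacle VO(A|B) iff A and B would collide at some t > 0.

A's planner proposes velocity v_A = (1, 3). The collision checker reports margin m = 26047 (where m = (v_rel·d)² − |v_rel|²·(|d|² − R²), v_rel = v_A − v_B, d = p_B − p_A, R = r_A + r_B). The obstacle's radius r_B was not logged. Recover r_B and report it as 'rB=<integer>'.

m = 26047
d = (8, 21);  v_rel = (5, 9),  |v_rel|² = 106
v_rel×d = (5)·(21) − (9)·(8) = 33
since m = R²·106 − 33²:  R² = (1089 + 26047) / 106 = 256
R = √256 = 16  ⇒  r_B = 16 − 8 = 8

rB=8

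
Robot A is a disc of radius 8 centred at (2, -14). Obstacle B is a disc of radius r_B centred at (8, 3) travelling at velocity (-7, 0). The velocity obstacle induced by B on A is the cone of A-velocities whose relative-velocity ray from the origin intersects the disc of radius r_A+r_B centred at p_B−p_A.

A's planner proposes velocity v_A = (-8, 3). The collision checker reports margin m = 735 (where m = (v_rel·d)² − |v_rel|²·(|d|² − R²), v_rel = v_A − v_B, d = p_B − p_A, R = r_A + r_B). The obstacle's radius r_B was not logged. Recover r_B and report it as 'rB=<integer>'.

m = 735
d = (6, 17);  v_rel = (-1, 3),  |v_rel|² = 10
v_rel×d = (-1)·(17) − (3)·(6) = -35
since m = R²·10 − (-35)²:  R² = (1225 + 735) / 10 = 196
R = √196 = 14  ⇒  r_B = 14 − 8 = 6

rB=6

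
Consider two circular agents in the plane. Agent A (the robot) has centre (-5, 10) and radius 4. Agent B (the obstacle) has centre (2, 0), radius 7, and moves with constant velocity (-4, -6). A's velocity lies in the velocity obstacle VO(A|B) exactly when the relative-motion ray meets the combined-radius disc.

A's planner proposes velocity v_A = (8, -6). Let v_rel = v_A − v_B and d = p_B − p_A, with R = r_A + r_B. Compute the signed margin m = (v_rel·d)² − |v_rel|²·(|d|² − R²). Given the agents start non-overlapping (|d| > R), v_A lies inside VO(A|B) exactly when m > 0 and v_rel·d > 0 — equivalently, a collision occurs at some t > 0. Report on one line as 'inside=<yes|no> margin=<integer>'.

d = (7, -10),  |d|² = 149;  R = 4+7 = 11,  c = 149−11² = 28
v_rel = (12, 0),  |v_rel|² = 144;  v_rel·d = (12)·(7) + (0)·(-10) = 84
144·t² − 168·t + 28 = 0  ⇒  m = 84² − 144·28 = 3024
m = 3024 > 0,  v_rel·d = 84 > 0  ⇒  inside

inside=yes margin=3024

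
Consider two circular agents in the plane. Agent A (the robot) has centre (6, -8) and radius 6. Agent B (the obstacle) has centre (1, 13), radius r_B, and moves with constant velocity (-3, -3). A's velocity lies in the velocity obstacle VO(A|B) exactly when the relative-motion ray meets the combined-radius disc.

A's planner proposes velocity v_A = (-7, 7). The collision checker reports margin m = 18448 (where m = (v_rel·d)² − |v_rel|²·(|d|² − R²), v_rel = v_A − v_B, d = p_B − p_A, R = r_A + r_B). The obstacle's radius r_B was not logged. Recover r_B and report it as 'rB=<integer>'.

m = 18448
d = (-5, 21);  v_rel = (-4, 10),  |v_rel|² = 116
v_rel×d = (-4)·(21) − (10)·(-5) = -34
since m = R²·116 − (-34)²:  R² = (1156 + 18448) / 116 = 169
R = √169 = 13  ⇒  r_B = 13 − 6 = 7

rB=7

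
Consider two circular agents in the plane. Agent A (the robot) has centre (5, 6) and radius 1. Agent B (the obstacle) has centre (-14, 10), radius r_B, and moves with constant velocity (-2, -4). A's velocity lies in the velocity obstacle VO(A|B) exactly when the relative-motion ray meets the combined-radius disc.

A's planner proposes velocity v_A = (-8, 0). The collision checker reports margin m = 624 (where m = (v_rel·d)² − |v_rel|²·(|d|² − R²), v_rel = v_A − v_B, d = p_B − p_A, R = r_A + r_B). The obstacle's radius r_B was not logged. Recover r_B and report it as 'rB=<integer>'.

m = 624
d = (-19, 4);  v_rel = (-6, 4),  |v_rel|² = 52
v_rel×d = (-6)·(4) − (4)·(-19) = 52
since m = R²·52 − 52²:  R² = (2704 + 624) / 52 = 64
R = √64 = 8  ⇒  r_B = 8 − 1 = 7

rB=7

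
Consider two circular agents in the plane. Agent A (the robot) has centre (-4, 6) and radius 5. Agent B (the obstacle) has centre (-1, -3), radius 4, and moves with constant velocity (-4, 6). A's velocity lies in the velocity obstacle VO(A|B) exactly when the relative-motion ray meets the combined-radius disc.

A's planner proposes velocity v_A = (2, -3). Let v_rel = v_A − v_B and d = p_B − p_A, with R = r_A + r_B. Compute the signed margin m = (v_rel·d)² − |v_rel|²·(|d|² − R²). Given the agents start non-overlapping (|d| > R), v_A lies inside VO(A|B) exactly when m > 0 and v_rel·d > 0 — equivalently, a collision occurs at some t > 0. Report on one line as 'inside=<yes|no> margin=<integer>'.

d = (3, -9),  |d|² = 90;  R = 5+4 = 9,  c = 90−9² = 9
v_rel = (6, -9),  |v_rel|² = 117;  v_rel·d = (6)·(3) + (-9)·(-9) = 99
117·t² − 198·t + 9 = 0  ⇒  m = 99² − 117·9 = 8748
m = 8748 > 0,  v_rel·d = 99 > 0  ⇒  inside

inside=yes margin=8748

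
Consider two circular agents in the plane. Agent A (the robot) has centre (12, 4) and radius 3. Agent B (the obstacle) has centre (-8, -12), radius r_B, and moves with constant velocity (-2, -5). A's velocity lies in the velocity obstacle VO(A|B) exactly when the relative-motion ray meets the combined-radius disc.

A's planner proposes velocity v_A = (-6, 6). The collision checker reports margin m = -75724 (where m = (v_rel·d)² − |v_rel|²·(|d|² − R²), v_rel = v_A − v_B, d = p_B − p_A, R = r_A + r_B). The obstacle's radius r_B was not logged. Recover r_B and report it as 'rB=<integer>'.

m = -75724
d = (-20, -16);  v_rel = (-4, 11),  |v_rel|² = 137
v_rel×d = (-4)·(-16) − (11)·(-20) = 284
since m = R²·137 − 284²:  R² = (80656 + -75724) / 137 = 36
R = √36 = 6  ⇒  r_B = 6 − 3 = 3

rB=3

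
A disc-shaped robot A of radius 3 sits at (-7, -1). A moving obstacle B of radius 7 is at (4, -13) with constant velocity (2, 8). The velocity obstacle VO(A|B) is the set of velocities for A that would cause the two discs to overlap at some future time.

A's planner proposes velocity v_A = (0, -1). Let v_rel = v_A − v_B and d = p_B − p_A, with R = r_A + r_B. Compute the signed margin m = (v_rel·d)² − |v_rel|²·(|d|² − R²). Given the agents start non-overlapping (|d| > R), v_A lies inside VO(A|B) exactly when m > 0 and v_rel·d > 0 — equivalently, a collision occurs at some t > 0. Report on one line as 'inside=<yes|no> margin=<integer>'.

d = (11, -12),  |d|² = 265;  R = 3+7 = 10,  c = 265−10² = 165
v_rel = (-2, -9),  |v_rel|² = 85;  v_rel·d = (-2)·(11) + (-9)·(-12) = 86
85·t² − 172·t + 165 = 0  ⇒  m = 86² − 85·165 = -6629
m = -6629 < 0,  v_rel·d = 86 > 0  ⇒  outside

inside=no margin=-6629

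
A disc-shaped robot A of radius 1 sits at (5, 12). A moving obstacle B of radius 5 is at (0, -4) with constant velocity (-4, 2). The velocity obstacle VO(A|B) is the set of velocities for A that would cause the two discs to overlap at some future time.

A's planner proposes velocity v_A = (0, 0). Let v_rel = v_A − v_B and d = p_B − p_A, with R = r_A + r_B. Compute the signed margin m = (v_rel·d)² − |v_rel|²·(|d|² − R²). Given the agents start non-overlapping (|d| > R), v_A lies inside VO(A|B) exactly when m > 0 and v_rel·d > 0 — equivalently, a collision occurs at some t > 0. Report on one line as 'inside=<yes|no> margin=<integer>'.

d = (-5, -16),  |d|² = 281;  R = 1+5 = 6,  c = 281−6² = 245
v_rel = (4, -2),  |v_rel|² = 20;  v_rel·d = (4)·(-5) + (-2)·(-16) = 12
20·t² − 24·t + 245 = 0  ⇒  m = 12² − 20·245 = -4756
m = -4756 < 0,  v_rel·d = 12 > 0  ⇒  outside

inside=no margin=-4756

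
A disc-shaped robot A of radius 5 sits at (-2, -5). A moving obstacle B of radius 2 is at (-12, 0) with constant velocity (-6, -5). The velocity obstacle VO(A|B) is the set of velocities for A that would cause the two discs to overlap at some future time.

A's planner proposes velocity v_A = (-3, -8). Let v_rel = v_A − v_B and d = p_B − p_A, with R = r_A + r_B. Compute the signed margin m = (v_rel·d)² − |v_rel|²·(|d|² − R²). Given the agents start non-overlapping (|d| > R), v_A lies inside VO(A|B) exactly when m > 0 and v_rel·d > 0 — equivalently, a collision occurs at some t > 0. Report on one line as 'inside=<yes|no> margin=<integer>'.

d = (-10, 5),  |d|² = 125;  R = 5+2 = 7,  c = 125−7² = 76
v_rel = (3, -3),  |v_rel|² = 18;  v_rel·d = (3)·(-10) + (-3)·(5) = -45
18·t² + 90·t + 76 = 0  ⇒  m = (-45)² − 18·76 = 657
m = 657 > 0,  v_rel·d = -45 < 0  ⇒  outside

inside=no margin=657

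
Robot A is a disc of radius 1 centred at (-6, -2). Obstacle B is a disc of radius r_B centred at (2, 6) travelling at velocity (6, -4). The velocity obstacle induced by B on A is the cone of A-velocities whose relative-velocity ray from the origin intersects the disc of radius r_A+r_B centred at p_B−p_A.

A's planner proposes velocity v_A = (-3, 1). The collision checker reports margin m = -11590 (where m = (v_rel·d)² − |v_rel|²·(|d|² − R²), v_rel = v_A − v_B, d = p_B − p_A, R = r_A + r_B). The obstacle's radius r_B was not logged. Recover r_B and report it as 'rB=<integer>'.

m = -11590
d = (8, 8);  v_rel = (-9, 5),  |v_rel|² = 106
v_rel×d = (-9)·(8) − (5)·(8) = -112
since m = R²·106 − (-112)²:  R² = (12544 + -11590) / 106 = 9
R = √9 = 3  ⇒  r_B = 3 − 1 = 2

rB=2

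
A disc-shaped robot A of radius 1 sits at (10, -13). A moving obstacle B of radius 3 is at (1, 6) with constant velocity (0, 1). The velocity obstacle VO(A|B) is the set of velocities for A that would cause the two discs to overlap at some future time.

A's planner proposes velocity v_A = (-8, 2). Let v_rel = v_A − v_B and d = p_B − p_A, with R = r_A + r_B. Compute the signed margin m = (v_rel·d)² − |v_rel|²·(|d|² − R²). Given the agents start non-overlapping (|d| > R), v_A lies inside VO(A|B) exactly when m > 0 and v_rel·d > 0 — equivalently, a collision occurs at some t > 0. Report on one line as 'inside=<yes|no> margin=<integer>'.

d = (-9, 19),  |d|² = 442;  R = 1+3 = 4,  c = 442−4² = 426
v_rel = (-8, 1),  |v_rel|² = 65;  v_rel·d = (-8)·(-9) + (1)·(19) = 91
65·t² − 182·t + 426 = 0  ⇒  m = 91² − 65·426 = -19409
m = -19409 < 0,  v_rel·d = 91 > 0  ⇒  outside

inside=no margin=-19409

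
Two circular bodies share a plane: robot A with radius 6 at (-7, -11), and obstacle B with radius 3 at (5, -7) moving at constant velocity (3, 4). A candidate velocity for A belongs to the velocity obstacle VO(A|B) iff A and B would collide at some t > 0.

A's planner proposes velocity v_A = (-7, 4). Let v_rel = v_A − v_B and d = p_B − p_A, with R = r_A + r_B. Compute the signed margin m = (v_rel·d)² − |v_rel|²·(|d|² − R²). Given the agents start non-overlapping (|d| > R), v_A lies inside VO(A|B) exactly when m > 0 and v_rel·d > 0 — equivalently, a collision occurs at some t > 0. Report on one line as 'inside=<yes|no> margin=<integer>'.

d = (12, 4),  |d|² = 160;  R = 6+3 = 9,  c = 160−9² = 79
v_rel = (-10, 0),  |v_rel|² = 100;  v_rel·d = (-10)·(12) + (0)·(4) = -120
100·t² + 240·t + 79 = 0  ⇒  m = (-120)² − 100·79 = 6500
m = 6500 > 0,  v_rel·d = -120 < 0  ⇒  outside

inside=no margin=6500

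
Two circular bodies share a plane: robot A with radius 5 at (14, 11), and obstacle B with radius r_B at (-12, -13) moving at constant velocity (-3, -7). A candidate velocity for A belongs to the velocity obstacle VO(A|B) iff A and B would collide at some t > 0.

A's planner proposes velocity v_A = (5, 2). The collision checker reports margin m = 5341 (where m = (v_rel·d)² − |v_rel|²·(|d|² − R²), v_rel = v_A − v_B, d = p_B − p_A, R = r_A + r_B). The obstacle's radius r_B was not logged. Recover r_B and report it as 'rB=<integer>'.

m = 5341
d = (-26, -24);  v_rel = (8, 9),  |v_rel|² = 145
v_rel×d = (8)·(-24) − (9)·(-26) = 42
since m = R²·145 − 42²:  R² = (1764 + 5341) / 145 = 49
R = √49 = 7  ⇒  r_B = 7 − 5 = 2

rB=2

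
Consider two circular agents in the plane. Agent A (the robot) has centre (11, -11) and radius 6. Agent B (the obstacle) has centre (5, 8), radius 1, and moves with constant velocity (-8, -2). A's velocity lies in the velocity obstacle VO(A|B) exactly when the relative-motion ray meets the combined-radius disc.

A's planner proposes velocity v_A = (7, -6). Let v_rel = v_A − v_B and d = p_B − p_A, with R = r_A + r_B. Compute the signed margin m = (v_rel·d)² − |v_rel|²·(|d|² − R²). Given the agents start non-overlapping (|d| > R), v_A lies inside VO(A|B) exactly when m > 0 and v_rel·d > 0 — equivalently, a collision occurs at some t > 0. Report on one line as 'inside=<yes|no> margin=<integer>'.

d = (-6, 19),  |d|² = 397;  R = 6+1 = 7,  c = 397−7² = 348
v_rel = (15, -4),  |v_rel|² = 241;  v_rel·d = (15)·(-6) + (-4)·(19) = -166
241·t² + 332·t + 348 = 0  ⇒  m = (-166)² − 241·348 = -56312
m = -56312 < 0,  v_rel·d = -166 < 0  ⇒  outside

inside=no margin=-56312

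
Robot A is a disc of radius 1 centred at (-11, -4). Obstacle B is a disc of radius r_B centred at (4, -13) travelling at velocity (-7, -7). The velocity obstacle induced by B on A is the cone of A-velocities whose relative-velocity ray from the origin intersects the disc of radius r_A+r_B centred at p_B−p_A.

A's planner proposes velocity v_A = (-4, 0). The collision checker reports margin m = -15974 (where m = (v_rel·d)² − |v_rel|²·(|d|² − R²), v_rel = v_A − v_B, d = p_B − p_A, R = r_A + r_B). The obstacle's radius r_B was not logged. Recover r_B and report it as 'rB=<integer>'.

m = -15974
d = (15, -9);  v_rel = (3, 7),  |v_rel|² = 58
v_rel×d = (3)·(-9) − (7)·(15) = -132
since m = R²·58 − (-132)²:  R² = (17424 + -15974) / 58 = 25
R = √25 = 5  ⇒  r_B = 5 − 1 = 4

rB=4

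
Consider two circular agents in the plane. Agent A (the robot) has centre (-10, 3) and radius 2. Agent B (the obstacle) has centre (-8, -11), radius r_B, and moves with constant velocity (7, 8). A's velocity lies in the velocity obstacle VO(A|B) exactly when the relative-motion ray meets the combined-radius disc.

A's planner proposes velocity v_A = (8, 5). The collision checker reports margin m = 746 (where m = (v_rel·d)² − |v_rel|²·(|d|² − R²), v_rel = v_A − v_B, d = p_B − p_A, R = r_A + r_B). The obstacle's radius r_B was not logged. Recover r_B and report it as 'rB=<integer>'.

m = 746
d = (2, -14);  v_rel = (1, -3),  |v_rel|² = 10
v_rel×d = (1)·(-14) − (-3)·(2) = -8
since m = R²·10 − (-8)²:  R² = (64 + 746) / 10 = 81
R = √81 = 9  ⇒  r_B = 9 − 2 = 7

rB=7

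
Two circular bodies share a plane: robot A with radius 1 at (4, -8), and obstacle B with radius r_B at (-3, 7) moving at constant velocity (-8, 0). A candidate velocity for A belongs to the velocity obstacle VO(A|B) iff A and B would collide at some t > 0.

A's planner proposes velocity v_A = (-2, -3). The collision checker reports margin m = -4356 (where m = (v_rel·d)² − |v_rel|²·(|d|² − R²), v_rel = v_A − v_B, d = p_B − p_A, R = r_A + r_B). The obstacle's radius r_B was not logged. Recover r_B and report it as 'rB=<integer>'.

m = -4356
d = (-7, 15);  v_rel = (6, -3),  |v_rel|² = 45
v_rel×d = (6)·(15) − (-3)·(-7) = 69
since m = R²·45 − 69²:  R² = (4761 + -4356) / 45 = 9
R = √9 = 3  ⇒  r_B = 3 − 1 = 2

rB=2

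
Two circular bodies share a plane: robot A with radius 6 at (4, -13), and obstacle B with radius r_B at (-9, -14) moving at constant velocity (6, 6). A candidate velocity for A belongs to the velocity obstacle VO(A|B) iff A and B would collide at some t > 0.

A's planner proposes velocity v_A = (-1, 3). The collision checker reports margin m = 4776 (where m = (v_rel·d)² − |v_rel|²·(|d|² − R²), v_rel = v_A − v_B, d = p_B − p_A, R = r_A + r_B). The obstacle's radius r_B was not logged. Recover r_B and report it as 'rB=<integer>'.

m = 4776
d = (-13, -1);  v_rel = (-7, -3),  |v_rel|² = 58
v_rel×d = (-7)·(-1) − (-3)·(-13) = -32
since m = R²·58 − (-32)²:  R² = (1024 + 4776) / 58 = 100
R = √100 = 10  ⇒  r_B = 10 − 6 = 4

rB=4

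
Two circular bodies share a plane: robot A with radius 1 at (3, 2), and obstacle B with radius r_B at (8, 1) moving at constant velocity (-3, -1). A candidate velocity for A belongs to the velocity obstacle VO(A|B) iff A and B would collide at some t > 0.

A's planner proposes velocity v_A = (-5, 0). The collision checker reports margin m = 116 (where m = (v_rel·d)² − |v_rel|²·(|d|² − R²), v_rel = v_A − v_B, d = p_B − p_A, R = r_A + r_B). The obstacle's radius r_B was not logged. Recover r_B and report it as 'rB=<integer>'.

m = 116
d = (5, -1);  v_rel = (-2, 1),  |v_rel|² = 5
v_rel×d = (-2)·(-1) − (1)·(5) = -3
since m = R²·5 − (-3)²:  R² = (9 + 116) / 5 = 25
R = √25 = 5  ⇒  r_B = 5 − 1 = 4

rB=4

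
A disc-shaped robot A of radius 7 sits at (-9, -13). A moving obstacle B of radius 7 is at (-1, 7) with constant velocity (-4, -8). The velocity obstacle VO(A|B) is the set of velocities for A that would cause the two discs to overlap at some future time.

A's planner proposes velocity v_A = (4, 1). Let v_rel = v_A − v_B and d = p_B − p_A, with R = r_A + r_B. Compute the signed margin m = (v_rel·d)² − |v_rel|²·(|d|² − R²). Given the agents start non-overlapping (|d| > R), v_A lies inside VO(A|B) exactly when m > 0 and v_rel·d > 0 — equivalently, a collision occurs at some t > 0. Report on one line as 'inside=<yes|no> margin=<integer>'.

d = (8, 20),  |d|² = 464;  R = 7+7 = 14,  c = 464−14² = 268
v_rel = (8, 9),  |v_rel|² = 145;  v_rel·d = (8)·(8) + (9)·(20) = 244
145·t² − 488·t + 268 = 0  ⇒  m = 244² − 145·268 = 20676
m = 20676 > 0,  v_rel·d = 244 > 0  ⇒  inside

inside=yes margin=20676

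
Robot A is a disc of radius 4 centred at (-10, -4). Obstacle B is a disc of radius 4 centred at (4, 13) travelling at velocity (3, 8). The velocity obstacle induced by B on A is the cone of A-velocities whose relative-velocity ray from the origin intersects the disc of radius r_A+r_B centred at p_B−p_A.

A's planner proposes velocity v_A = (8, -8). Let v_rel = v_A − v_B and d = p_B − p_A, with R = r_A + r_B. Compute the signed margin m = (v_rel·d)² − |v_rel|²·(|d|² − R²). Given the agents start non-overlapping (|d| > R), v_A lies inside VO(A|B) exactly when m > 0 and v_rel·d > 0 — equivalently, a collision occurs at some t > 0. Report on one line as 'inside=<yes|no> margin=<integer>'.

d = (14, 17),  |d|² = 485;  R = 4+4 = 8,  c = 485−8² = 421
v_rel = (5, -16),  |v_rel|² = 281;  v_rel·d = (5)·(14) + (-16)·(17) = -202
281·t² + 404·t + 421 = 0  ⇒  m = (-202)² − 281·421 = -77497
m = -77497 < 0,  v_rel·d = -202 < 0  ⇒  outside

inside=no margin=-77497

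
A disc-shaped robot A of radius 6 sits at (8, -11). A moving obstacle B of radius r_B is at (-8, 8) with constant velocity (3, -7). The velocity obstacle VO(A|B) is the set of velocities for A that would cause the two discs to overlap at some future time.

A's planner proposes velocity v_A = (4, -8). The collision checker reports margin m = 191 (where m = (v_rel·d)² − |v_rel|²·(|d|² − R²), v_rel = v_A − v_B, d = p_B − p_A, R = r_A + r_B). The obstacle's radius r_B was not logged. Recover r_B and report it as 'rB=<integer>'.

m = 191
d = (-16, 19);  v_rel = (1, -1),  |v_rel|² = 2
v_rel×d = (1)·(19) − (-1)·(-16) = 3
since m = R²·2 − 3²:  R² = (9 + 191) / 2 = 100
R = √100 = 10  ⇒  r_B = 10 − 6 = 4

rB=4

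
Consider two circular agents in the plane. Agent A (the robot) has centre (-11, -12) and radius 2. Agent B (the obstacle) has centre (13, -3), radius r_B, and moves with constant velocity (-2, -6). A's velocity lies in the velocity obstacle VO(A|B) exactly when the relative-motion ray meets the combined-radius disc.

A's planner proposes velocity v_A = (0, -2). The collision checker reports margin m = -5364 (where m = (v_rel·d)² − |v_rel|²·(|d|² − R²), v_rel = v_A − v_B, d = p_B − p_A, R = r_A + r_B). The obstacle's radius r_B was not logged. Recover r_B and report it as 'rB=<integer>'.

m = -5364
d = (24, 9);  v_rel = (2, 4),  |v_rel|² = 20
v_rel×d = (2)·(9) − (4)·(24) = -78
since m = R²·20 − (-78)²:  R² = (6084 + -5364) / 20 = 36
R = √36 = 6  ⇒  r_B = 6 − 2 = 4

rB=4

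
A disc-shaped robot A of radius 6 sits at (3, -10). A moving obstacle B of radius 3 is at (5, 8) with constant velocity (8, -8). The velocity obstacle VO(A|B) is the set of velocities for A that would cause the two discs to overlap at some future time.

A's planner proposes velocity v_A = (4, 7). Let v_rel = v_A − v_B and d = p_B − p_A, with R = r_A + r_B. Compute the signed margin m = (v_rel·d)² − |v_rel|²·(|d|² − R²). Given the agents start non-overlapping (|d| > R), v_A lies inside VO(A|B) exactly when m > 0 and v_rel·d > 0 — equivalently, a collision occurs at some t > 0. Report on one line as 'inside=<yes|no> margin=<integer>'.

d = (2, 18),  |d|² = 328;  R = 6+3 = 9,  c = 328−9² = 247
v_rel = (-4, 15),  |v_rel|² = 241;  v_rel·d = (-4)·(2) + (15)·(18) = 262
241·t² − 524·t + 247 = 0  ⇒  m = 262² − 241·247 = 9117
m = 9117 > 0,  v_rel·d = 262 > 0  ⇒  inside

inside=yes margin=9117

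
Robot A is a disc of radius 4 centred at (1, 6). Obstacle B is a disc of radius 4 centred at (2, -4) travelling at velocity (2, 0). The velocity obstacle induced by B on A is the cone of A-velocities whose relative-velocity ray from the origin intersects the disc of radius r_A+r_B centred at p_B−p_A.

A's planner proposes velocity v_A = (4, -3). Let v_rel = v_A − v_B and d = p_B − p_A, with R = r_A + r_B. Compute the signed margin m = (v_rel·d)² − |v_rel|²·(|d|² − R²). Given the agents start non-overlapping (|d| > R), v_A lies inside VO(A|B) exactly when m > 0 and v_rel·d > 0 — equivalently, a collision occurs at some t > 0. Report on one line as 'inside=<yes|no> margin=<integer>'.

d = (1, -10),  |d|² = 101;  R = 4+4 = 8,  c = 101−8² = 37
v_rel = (2, -3),  |v_rel|² = 13;  v_rel·d = (2)·(1) + (-3)·(-10) = 32
13·t² − 64·t + 37 = 0  ⇒  m = 32² − 13·37 = 543
m = 543 > 0,  v_rel·d = 32 > 0  ⇒  inside

inside=yes margin=543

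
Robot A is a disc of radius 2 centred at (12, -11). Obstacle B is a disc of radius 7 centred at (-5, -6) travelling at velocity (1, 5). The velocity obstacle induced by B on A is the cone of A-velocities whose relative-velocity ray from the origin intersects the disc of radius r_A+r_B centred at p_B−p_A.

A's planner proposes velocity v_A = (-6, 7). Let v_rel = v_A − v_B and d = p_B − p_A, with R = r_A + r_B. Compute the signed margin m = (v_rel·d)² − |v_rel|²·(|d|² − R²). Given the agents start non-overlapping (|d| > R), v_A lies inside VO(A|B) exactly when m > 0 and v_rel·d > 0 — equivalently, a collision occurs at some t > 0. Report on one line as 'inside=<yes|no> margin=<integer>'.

d = (-17, 5),  |d|² = 314;  R = 2+7 = 9,  c = 314−9² = 233
v_rel = (-7, 2),  |v_rel|² = 53;  v_rel·d = (-7)·(-17) + (2)·(5) = 129
53·t² − 258·t + 233 = 0  ⇒  m = 129² − 53·233 = 4292
m = 4292 > 0,  v_rel·d = 129 > 0  ⇒  inside

inside=yes margin=4292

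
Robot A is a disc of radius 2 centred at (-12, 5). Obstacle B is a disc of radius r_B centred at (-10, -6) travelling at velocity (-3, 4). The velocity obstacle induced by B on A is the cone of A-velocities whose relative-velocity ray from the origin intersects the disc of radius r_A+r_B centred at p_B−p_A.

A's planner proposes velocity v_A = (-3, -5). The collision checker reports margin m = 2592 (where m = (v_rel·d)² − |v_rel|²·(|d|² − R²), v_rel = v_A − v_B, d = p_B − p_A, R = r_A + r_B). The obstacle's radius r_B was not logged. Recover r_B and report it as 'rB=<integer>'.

m = 2592
d = (2, -11);  v_rel = (0, -9),  |v_rel|² = 81
v_rel×d = (0)·(-11) − (-9)·(2) = 18
since m = R²·81 − 18²:  R² = (324 + 2592) / 81 = 36
R = √36 = 6  ⇒  r_B = 6 − 2 = 4

rB=4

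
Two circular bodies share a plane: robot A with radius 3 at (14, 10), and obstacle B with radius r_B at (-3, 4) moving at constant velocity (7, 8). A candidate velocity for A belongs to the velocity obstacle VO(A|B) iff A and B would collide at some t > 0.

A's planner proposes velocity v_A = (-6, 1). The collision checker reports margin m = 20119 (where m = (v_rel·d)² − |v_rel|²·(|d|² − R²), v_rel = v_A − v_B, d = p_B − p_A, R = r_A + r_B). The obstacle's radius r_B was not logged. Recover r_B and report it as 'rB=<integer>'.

m = 20119
d = (-17, -6);  v_rel = (-13, -7),  |v_rel|² = 218
v_rel×d = (-13)·(-6) − (-7)·(-17) = -41
since m = R²·218 − (-41)²:  R² = (1681 + 20119) / 218 = 100
R = √100 = 10  ⇒  r_B = 10 − 3 = 7

rB=7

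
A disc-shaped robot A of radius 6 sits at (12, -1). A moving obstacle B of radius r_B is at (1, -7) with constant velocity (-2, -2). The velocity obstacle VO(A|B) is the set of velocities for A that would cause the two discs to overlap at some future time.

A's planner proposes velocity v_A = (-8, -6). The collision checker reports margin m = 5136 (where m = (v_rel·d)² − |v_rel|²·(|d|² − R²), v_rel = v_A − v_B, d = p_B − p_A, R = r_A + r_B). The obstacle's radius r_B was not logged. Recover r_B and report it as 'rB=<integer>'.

m = 5136
d = (-11, -6);  v_rel = (-6, -4),  |v_rel|² = 52
v_rel×d = (-6)·(-6) − (-4)·(-11) = -8
since m = R²·52 − (-8)²:  R² = (64 + 5136) / 52 = 100
R = √100 = 10  ⇒  r_B = 10 − 6 = 4

rB=4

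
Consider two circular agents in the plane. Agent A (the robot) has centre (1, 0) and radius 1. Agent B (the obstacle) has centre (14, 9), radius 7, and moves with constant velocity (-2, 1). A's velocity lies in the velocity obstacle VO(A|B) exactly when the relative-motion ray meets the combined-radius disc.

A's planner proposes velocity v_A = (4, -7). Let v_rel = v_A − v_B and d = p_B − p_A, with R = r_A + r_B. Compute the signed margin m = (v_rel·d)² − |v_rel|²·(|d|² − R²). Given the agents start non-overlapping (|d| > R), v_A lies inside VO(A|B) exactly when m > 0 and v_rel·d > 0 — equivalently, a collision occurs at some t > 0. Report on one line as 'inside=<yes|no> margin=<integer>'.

d = (13, 9),  |d|² = 250;  R = 1+7 = 8,  c = 250−8² = 186
v_rel = (6, -8),  |v_rel|² = 100;  v_rel·d = (6)·(13) + (-8)·(9) = 6
100·t² − 12·t + 186 = 0  ⇒  m = 6² − 100·186 = -18564
m = -18564 < 0,  v_rel·d = 6 > 0  ⇒  outside

inside=no margin=-18564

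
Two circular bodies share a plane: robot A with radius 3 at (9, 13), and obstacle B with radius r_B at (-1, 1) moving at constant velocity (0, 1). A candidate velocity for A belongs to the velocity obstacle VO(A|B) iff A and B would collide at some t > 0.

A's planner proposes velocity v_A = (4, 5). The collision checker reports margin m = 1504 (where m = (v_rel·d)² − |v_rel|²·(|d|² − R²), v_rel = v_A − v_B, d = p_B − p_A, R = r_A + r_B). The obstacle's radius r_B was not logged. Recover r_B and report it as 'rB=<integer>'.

m = 1504
d = (-10, -12);  v_rel = (4, 4),  |v_rel|² = 32
v_rel×d = (4)·(-12) − (4)·(-10) = -8
since m = R²·32 − (-8)²:  R² = (64 + 1504) / 32 = 49
R = √49 = 7  ⇒  r_B = 7 − 3 = 4

rB=4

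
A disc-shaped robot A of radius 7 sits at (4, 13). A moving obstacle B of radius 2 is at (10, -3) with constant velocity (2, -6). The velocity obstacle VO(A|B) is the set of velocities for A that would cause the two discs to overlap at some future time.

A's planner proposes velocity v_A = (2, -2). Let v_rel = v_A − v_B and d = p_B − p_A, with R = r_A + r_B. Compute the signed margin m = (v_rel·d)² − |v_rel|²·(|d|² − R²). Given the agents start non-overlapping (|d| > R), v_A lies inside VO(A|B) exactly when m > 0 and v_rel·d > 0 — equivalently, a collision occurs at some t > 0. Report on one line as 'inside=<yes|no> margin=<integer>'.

d = (6, -16),  |d|² = 292;  R = 7+2 = 9,  c = 292−9² = 211
v_rel = (0, 4),  |v_rel|² = 16;  v_rel·d = (0)·(6) + (4)·(-16) = -64
16·t² + 128·t + 211 = 0  ⇒  m = (-64)² − 16·211 = 720
m = 720 > 0,  v_rel·d = -64 < 0  ⇒  outside

inside=no margin=720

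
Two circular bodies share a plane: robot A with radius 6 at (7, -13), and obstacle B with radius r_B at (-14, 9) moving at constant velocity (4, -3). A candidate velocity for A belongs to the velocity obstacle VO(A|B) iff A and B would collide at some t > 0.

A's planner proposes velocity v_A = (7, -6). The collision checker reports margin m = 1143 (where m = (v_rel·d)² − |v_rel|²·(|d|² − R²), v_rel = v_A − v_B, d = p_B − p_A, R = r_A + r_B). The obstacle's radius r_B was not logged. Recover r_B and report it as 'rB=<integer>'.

m = 1143
d = (-21, 22);  v_rel = (3, -3),  |v_rel|² = 18
v_rel×d = (3)·(22) − (-3)·(-21) = 3
since m = R²·18 − 3²:  R² = (9 + 1143) / 18 = 64
R = √64 = 8  ⇒  r_B = 8 − 6 = 2

rB=2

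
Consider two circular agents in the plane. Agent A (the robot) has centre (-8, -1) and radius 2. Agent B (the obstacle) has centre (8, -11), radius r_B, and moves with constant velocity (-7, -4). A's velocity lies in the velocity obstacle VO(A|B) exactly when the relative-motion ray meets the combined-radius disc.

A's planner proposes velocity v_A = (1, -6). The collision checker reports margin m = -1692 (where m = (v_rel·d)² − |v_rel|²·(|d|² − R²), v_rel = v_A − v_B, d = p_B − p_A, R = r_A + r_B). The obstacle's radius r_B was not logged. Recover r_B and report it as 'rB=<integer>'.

m = -1692
d = (16, -10);  v_rel = (8, -2),  |v_rel|² = 68
v_rel×d = (8)·(-10) − (-2)·(16) = -48
since m = R²·68 − (-48)²:  R² = (2304 + -1692) / 68 = 9
R = √9 = 3  ⇒  r_B = 3 − 2 = 1

rB=1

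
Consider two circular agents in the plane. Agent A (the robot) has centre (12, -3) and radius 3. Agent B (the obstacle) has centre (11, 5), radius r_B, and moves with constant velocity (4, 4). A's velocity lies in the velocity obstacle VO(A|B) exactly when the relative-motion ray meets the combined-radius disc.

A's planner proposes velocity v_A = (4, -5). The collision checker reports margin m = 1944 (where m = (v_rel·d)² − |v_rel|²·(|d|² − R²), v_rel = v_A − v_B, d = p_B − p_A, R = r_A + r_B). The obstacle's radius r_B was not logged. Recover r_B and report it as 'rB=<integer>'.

m = 1944
d = (-1, 8);  v_rel = (0, -9),  |v_rel|² = 81
v_rel×d = (0)·(8) − (-9)·(-1) = -9
since m = R²·81 − (-9)²:  R² = (81 + 1944) / 81 = 25
R = √25 = 5  ⇒  r_B = 5 − 3 = 2

rB=2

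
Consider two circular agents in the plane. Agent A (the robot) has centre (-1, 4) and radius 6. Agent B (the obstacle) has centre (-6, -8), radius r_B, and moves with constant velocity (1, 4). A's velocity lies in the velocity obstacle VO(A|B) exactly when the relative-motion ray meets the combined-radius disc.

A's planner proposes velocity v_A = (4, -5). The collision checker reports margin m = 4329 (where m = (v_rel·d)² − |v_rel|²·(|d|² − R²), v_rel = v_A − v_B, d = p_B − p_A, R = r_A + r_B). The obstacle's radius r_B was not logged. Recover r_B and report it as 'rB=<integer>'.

m = 4329
d = (-5, -12);  v_rel = (3, -9),  |v_rel|² = 90
v_rel×d = (3)·(-12) − (-9)·(-5) = -81
since m = R²·90 − (-81)²:  R² = (6561 + 4329) / 90 = 121
R = √121 = 11  ⇒  r_B = 11 − 6 = 5

rB=5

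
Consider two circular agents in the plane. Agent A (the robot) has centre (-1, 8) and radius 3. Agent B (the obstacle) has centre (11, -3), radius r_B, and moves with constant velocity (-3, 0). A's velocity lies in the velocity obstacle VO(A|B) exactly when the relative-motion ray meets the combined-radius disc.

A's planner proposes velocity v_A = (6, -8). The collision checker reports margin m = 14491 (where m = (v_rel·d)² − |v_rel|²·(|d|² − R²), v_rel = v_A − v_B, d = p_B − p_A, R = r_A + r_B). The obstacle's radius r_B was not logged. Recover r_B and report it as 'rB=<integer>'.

m = 14491
d = (12, -11);  v_rel = (9, -8),  |v_rel|² = 145
v_rel×d = (9)·(-11) − (-8)·(12) = -3
since m = R²·145 − (-3)²:  R² = (9 + 14491) / 145 = 100
R = √100 = 10  ⇒  r_B = 10 − 3 = 7

rB=7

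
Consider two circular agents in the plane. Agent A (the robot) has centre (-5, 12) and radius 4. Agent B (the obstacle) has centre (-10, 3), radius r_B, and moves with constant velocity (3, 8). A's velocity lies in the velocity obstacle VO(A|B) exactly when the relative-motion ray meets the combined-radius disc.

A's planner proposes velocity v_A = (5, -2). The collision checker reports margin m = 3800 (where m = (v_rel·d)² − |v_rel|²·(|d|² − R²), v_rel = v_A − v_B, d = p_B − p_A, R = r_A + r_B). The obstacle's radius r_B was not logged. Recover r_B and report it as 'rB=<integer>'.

m = 3800
d = (-5, -9);  v_rel = (2, -10),  |v_rel|² = 104
v_rel×d = (2)·(-9) − (-10)·(-5) = -68
since m = R²·104 − (-68)²:  R² = (4624 + 3800) / 104 = 81
R = √81 = 9  ⇒  r_B = 9 − 4 = 5

rB=5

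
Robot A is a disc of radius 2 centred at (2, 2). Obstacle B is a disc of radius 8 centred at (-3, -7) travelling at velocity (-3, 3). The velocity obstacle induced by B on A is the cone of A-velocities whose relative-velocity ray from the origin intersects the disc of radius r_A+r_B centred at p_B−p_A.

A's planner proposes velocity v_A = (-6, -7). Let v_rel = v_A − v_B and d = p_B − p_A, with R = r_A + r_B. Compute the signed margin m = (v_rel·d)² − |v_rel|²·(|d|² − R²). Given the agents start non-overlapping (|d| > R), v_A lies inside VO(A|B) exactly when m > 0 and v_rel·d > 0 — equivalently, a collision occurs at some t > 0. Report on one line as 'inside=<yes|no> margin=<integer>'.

d = (-5, -9),  |d|² = 106;  R = 2+8 = 10,  c = 106−10² = 6
v_rel = (-3, -10),  |v_rel|² = 109;  v_rel·d = (-3)·(-5) + (-10)·(-9) = 105
109·t² − 210·t + 6 = 0  ⇒  m = 105² − 109·6 = 10371
m = 10371 > 0,  v_rel·d = 105 > 0  ⇒  inside

inside=yes margin=10371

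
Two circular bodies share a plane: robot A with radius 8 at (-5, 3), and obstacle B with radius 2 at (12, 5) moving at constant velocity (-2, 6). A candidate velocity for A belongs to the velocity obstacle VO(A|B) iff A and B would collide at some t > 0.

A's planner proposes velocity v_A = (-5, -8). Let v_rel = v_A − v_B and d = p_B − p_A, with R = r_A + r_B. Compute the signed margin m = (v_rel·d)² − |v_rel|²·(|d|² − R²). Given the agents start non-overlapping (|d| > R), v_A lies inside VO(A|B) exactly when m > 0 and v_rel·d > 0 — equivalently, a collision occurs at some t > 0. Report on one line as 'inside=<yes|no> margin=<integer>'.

d = (17, 2),  |d|² = 293;  R = 8+2 = 10,  c = 293−10² = 193
v_rel = (-3, -14),  |v_rel|² = 205;  v_rel·d = (-3)·(17) + (-14)·(2) = -79
205·t² + 158·t + 193 = 0  ⇒  m = (-79)² − 205·193 = -33324
m = -33324 < 0,  v_rel·d = -79 < 0  ⇒  outside

inside=no margin=-33324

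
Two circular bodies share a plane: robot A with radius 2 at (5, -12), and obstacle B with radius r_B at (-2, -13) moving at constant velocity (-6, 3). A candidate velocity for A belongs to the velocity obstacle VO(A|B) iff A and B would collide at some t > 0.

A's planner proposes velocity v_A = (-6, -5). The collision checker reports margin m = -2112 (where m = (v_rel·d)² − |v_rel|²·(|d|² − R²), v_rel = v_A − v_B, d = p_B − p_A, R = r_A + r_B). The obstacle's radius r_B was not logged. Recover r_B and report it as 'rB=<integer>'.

m = -2112
d = (-7, -1);  v_rel = (0, -8),  |v_rel|² = 64
v_rel×d = (0)·(-1) − (-8)·(-7) = -56
since m = R²·64 − (-56)²:  R² = (3136 + -2112) / 64 = 16
R = √16 = 4  ⇒  r_B = 4 − 2 = 2

rB=2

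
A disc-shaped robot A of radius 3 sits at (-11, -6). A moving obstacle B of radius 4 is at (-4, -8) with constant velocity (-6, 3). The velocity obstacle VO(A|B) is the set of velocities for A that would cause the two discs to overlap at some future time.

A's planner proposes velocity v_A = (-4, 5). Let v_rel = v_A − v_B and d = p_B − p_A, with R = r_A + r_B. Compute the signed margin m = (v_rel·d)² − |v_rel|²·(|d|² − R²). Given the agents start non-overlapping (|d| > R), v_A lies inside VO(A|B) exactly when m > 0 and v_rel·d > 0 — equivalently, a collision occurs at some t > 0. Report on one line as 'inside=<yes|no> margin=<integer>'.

d = (7, -2),  |d|² = 53;  R = 3+4 = 7,  c = 53−7² = 4
v_rel = (2, 2),  |v_rel|² = 8;  v_rel·d = (2)·(7) + (2)·(-2) = 10
8·t² − 20·t + 4 = 0  ⇒  m = 10² − 8·4 = 68
m = 68 > 0,  v_rel·d = 10 > 0  ⇒  inside

inside=yes margin=68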